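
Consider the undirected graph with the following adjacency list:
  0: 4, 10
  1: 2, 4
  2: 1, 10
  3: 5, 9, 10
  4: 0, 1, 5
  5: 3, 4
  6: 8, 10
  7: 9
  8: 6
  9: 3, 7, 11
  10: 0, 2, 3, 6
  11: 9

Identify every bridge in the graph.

10-6, 11-9, 3-9, 6-8, 7-9

The edges on the cycle 10-2-1-4-5-3-10 are not bridges since each lies on that cycle.
But removing 7-9 disconnects 7 from 9; removing 3-9 disconnects 3 from 9; removing 6-8 disconnects 6 from 8; removing 11-9 disconnects 11 from 9 — these are bridges.
In total 5 edges are bridges.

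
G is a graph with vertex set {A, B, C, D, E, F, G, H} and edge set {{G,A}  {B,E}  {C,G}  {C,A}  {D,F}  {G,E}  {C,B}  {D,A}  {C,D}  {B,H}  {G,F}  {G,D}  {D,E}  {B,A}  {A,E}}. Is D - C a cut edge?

No

After removing D - C, the path D-G-C still connects them, so the edge is not a bridge.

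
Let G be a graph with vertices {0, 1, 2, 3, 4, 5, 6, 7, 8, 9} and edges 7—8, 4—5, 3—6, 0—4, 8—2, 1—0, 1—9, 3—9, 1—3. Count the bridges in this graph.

The edges on the cycle 1-3-9-1 are not bridges since each lies on that cycle.
But removing 6—3 disconnects 6 from 3; removing 8—2 disconnects 8 from 2; removing 4—5 disconnects 4 from 5; removing 8—7 disconnects 8 from 7 — these are bridges.
In total 6 edges are bridges.

6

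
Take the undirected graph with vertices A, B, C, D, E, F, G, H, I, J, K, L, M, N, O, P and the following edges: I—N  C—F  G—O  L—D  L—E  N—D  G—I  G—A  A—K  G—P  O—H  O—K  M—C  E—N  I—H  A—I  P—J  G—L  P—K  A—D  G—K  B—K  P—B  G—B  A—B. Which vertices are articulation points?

Removing C increases the component count from 2 to 3, so C is a cut vertex.
Removing P increases the component count from 2 to 3, so P is a cut vertex.
By contrast removing G leaves 2 components; it is not a cut vertex. No other vertex is a cut vertex either.

C, P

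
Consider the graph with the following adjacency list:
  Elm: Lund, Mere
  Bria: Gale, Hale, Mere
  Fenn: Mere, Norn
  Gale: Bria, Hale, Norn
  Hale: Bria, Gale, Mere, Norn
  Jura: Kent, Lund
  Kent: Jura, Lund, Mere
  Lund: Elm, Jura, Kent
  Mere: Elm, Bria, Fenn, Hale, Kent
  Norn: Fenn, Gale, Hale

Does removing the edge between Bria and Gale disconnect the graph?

No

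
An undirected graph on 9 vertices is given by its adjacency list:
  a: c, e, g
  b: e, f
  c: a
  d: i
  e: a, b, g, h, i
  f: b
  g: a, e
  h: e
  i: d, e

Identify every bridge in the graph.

The edges on the cycle e-a-g-e are not bridges since each lies on that cycle.
But removing a-c disconnects a from c; removing b-f disconnects b from f; removing e-b disconnects e from b; removing e-i disconnects e from i — these are bridges.
In total 6 edges are bridges.

a-c, b-e, b-f, d-i, e-h, e-i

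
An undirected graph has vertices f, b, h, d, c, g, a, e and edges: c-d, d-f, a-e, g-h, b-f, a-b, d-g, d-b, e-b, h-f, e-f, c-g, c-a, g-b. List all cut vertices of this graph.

none

Removing h, for instance, still leaves 1 component. No single vertex removal increases the component count — the graph has no articulation points.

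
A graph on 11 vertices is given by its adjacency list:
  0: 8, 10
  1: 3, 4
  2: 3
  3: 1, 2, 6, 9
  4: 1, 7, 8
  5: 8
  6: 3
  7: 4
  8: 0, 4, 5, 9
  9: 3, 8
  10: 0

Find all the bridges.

0-10, 0-8, 2-3, 3-6, 4-7, 5-8

The edges on the cycle 4-1-3-9-8-4 are not bridges since each lies on that cycle.
But removing 5-8 disconnects 5 from 8; removing 8-0 disconnects 8 from 0; removing 0-10 disconnects 0 from 10; removing 3-2 disconnects 3 from 2 — these are bridges.
In total 6 edges are bridges.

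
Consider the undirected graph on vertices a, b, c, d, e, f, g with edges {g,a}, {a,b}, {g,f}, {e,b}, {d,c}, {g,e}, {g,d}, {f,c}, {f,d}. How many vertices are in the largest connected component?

Starting from a we can reach a, b, c, d, e, f, g. That is one component of size 7.
The largest has 7 vertices.

7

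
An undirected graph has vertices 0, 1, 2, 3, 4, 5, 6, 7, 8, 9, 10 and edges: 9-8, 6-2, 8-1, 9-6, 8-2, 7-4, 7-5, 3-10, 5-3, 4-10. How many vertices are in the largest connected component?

5

0 is isolated — a component by itself.
Starting from 3 we can reach 3, 4, 5, 7, 10. That is one component of size 5.
Starting from 1 we can reach 1, 2, 6, 8, 9. That is one component of size 5.
The largest has 5 vertices.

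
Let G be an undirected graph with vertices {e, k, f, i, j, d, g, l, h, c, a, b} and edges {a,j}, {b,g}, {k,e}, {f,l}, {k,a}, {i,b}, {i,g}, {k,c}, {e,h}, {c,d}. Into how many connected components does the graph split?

Starting from f we can reach f, l. That is one component of size 2.
Starting from b we can reach b, g, i. That is one component of size 3.
Starting from a we can reach a, c, d, e, h, j, k. That is one component of size 7.
Total: 3 components.

3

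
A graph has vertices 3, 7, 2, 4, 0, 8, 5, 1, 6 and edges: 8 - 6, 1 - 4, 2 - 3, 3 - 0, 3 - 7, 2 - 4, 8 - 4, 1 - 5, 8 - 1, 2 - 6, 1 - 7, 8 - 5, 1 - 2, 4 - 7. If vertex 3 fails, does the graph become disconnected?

Deleting 3 raises the number of components from 1 to 2, so 3 is a cut vertex.

Yes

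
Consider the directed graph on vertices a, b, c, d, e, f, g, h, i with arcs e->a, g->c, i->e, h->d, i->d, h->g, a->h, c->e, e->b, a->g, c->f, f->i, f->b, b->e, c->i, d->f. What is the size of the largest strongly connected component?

9

{a, b, c, d, e, f, g, h, i} are all mutually reachable — one SCC of size 9.
The largest has 9 vertices.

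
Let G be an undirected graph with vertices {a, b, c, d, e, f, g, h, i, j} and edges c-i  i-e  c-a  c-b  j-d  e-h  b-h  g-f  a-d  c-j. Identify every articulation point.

Removing c increases the component count from 2 to 3, so c is a cut vertex.
By contrast removing b leaves 2 components; it is not a cut vertex. No other vertex is a cut vertex either.

c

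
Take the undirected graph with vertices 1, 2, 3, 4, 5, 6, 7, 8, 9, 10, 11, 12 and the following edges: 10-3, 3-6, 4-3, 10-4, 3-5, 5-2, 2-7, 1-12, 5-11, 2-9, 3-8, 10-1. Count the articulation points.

Removing 1 increases the component count from 1 to 2, so 1 is a cut vertex.
Removing 2 increases the component count from 1 to 3, so 2 is a cut vertex.
Removing 3 increases the component count from 1 to 4, so 3 is a cut vertex.
Likewise 5, 10 are cut vertices.
By contrast removing 7 leaves 1 component; it is not a cut vertex. No other vertex is a cut vertex either.

5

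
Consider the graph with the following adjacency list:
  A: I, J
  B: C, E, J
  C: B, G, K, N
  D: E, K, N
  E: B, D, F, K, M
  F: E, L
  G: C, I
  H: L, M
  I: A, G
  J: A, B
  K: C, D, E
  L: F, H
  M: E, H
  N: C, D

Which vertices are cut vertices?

Removing E increases the component count from 1 to 2, so E is a cut vertex.
By contrast removing M leaves 1 component; it is not a cut vertex. No other vertex is a cut vertex either.

E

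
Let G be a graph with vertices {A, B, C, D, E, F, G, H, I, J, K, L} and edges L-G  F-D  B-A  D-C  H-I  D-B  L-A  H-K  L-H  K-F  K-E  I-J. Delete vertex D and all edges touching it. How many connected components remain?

With D gone, the remaining components are: {C}; {A, B, E, F, G, H, I, J, K, L}.
That is 2 components.

2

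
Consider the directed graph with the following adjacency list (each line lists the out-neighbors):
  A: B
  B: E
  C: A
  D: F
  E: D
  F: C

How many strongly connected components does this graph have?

{A, B, C, D, E, F} are all mutually reachable — one SCC of size 6.
That gives 1 strongly connected component.

1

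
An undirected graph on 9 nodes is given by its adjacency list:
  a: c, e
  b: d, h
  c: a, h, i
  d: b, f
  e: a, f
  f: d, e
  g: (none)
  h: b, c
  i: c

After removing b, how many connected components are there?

With b gone, the remaining components are: {g}; {a, c, d, e, f, h, i}.
That is 2 components.

2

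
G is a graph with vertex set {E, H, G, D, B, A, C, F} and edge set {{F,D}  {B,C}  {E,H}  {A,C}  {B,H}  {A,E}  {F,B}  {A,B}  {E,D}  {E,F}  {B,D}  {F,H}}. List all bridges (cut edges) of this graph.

The edges on the cycle A-E-F-B-C-A are not bridges since each lies on that cycle.
Every edge lies on some cycle, so there are no bridges.

none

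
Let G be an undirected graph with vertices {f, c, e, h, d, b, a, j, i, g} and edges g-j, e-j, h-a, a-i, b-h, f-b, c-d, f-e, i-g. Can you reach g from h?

Yes

From h we can reach a, b, e, f, g, h, i, j, which includes g.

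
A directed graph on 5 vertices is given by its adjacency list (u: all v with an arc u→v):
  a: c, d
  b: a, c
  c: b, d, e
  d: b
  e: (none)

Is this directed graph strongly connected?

No

There is no directed path from e to a, so the graph is not strongly connected.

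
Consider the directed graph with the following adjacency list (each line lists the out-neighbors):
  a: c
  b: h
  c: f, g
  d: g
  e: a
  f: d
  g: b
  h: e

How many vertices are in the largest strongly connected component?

8

{a, b, c, d, e, f, g, h} are all mutually reachable — one SCC of size 8.
The largest has 8 vertices.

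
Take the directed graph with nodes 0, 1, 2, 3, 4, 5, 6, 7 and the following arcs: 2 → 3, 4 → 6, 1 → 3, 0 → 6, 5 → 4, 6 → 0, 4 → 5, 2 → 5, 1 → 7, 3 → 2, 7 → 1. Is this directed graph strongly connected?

No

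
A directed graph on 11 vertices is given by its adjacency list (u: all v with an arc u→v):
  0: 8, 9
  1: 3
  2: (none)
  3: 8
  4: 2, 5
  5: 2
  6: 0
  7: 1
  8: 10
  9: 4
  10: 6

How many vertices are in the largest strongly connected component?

4

{0, 6, 8, 10} are all mutually reachable — one SCC of size 4.
{2} is an SCC by itself.
{1} is an SCC by itself.
{7} is an SCC by itself.
{5} is an SCC by itself.
(and 3 more singleton SCCs)
The largest has 4 vertices.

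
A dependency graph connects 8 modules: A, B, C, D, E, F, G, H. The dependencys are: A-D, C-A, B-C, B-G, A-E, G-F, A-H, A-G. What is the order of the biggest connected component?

Starting from A we can reach A, B, C, D, E, F, G, H. That is one component of size 8.
The largest has 8 vertices.

8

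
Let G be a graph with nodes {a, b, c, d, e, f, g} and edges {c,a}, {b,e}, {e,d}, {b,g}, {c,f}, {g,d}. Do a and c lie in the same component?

Yes

From a we can reach a, c, f, which includes c.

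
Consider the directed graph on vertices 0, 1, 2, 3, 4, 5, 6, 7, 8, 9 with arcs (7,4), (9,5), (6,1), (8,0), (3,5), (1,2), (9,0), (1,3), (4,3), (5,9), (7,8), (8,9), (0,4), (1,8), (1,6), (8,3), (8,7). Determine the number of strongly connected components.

4

{0, 3, 4, 5, 9} are all mutually reachable — one SCC of size 5.
{7, 8} are all mutually reachable — one SCC of size 2.
{1, 6} are all mutually reachable — one SCC of size 2.
{2} is an SCC by itself.
That gives 4 strongly connected components.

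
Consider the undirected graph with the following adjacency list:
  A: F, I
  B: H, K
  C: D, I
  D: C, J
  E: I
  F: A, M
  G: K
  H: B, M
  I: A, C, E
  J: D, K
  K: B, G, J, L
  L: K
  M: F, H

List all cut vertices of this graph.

I, K

Removing I increases the component count from 1 to 2, so I is a cut vertex.
Removing K increases the component count from 1 to 3, so K is a cut vertex.
By contrast removing F leaves 1 component; it is not a cut vertex. No other vertex is a cut vertex either.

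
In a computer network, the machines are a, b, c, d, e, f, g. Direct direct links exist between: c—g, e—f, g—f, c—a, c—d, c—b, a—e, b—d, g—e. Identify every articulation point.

c

Removing c increases the component count from 1 to 2, so c is a cut vertex.
By contrast removing a leaves 1 component; it is not a cut vertex. No other vertex is a cut vertex either.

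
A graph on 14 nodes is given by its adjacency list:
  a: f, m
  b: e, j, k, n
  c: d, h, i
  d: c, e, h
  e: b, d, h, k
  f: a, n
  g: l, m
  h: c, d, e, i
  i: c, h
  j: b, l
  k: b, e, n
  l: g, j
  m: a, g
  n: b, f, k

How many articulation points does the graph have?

Removing e increases the component count from 1 to 2, so e is a cut vertex.
By contrast removing d leaves 1 component; it is not a cut vertex. No other vertex is a cut vertex either.

1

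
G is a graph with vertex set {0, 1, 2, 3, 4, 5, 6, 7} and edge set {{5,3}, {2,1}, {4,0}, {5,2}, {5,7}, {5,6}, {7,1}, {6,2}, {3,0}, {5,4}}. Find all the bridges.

none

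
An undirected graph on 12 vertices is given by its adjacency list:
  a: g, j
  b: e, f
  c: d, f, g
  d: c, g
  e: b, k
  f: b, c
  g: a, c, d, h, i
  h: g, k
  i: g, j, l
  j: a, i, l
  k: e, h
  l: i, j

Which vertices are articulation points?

g

Removing g increases the component count from 1 to 2, so g is a cut vertex.
By contrast removing l leaves 1 component; it is not a cut vertex. No other vertex is a cut vertex either.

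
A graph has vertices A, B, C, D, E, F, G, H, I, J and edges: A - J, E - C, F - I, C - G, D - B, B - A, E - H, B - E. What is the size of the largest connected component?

Starting from F we can reach F, I. That is one component of size 2.
Starting from A we can reach A, B, C, D, E, G, H, J. That is one component of size 8.
The largest has 8 vertices.

8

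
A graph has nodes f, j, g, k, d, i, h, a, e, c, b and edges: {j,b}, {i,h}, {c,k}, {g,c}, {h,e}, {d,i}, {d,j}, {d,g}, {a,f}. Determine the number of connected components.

2

Starting from a we can reach a, f. That is one component of size 2.
Starting from b we can reach b, c, d, e, g, h, i, j, k. That is one component of size 9.
Total: 2 components.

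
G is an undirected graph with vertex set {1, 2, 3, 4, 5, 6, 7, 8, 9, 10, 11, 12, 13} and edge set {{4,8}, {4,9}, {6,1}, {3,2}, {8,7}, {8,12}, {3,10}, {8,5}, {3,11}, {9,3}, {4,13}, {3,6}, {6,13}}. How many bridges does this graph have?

8

The edges on the cycle 4-9-3-6-13-4 are not bridges since each lies on that cycle.
But removing 8-5 disconnects 8 from 5; removing 3-11 disconnects 3 from 11; removing 6-1 disconnects 6 from 1; removing 3-10 disconnects 3 from 10 — these are bridges.
In total 8 edges are bridges.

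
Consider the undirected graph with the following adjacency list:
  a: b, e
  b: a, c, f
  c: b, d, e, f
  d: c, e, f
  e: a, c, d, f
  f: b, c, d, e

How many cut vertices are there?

0

Removing b, for instance, still leaves 1 component. No single vertex removal increases the component count — the graph has no articulation points.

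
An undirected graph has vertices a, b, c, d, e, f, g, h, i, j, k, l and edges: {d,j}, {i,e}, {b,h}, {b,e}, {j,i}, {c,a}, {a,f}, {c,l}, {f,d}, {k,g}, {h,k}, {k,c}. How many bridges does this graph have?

2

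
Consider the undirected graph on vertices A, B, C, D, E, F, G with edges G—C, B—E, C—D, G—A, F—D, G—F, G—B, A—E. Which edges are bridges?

The edges on the cycle G-B-E-A-G are not bridges since each lies on that cycle.
Every edge lies on some cycle, so there are no bridges.

none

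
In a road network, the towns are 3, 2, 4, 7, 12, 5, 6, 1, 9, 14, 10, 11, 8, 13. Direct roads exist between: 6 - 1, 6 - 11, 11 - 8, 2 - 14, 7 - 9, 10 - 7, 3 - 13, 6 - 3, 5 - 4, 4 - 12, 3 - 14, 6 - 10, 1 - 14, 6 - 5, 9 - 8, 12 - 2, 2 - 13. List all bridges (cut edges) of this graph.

none

The edges on the cycle 6-5-4-12-2-13-3-6 are not bridges since each lies on that cycle.
Every edge lies on some cycle, so there are no bridges.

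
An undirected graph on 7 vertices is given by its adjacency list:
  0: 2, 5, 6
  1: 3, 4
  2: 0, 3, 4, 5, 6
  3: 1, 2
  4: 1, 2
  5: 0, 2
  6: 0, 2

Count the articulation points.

1

Removing 2 increases the component count from 1 to 2, so 2 is a cut vertex.
By contrast removing 4 leaves 1 component; it is not a cut vertex. No other vertex is a cut vertex either.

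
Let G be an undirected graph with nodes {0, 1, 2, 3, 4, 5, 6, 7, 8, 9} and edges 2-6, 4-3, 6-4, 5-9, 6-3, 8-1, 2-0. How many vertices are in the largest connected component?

7 is isolated — a component by itself.
Starting from 1 we can reach 1, 8. That is one component of size 2.
Starting from 5 we can reach 5, 9. That is one component of size 2.
Starting from 0 we can reach 0, 2, 3, 4, 6. That is one component of size 5.
The largest has 5 vertices.

5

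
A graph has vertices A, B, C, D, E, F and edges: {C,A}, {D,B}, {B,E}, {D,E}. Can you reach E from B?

Yes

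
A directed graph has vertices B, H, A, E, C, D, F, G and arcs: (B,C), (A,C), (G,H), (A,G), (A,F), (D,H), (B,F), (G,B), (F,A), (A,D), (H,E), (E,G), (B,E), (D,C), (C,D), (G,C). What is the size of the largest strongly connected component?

8

{A, B, C, D, E, F, G, H} are all mutually reachable — one SCC of size 8.
The largest has 8 vertices.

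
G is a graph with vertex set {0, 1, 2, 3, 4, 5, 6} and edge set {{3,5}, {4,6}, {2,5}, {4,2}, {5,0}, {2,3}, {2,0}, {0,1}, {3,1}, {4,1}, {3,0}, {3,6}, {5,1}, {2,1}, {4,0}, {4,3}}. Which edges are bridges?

The edges on the cycle 5-0-1-5 are not bridges since each lies on that cycle.
Every edge lies on some cycle, so there are no bridges.

none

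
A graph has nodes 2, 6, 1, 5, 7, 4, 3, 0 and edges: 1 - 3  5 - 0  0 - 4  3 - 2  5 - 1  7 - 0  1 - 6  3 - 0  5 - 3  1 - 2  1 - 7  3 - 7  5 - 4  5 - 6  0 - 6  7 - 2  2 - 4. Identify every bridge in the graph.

The edges on the cycle 1-3-7-1 are not bridges since each lies on that cycle.
Every edge lies on some cycle, so there are no bridges.

none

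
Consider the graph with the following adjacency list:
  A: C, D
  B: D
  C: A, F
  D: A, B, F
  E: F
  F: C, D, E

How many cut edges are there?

The edges on the cycle A-D-F-C-A are not bridges since each lies on that cycle.
But removing D-B disconnects D from B; removing F-E disconnects F from E — these are bridges.
That makes 2 bridges.

2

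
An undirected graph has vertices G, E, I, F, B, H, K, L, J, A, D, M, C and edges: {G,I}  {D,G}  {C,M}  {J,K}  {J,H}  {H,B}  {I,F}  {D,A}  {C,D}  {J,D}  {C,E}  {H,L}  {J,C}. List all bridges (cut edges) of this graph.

A-D, B-H, C-E, C-M, D-G, F-I, G-I, H-J, H-L, J-K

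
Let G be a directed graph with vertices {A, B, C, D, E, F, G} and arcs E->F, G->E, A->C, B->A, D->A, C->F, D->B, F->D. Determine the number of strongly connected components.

3

{A, B, C, D, F} are all mutually reachable — one SCC of size 5.
{G} is an SCC by itself.
{E} is an SCC by itself.
That gives 3 strongly connected components.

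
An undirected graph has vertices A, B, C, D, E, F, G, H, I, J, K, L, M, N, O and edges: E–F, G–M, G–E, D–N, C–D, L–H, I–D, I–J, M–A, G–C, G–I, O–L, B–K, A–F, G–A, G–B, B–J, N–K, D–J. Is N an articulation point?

Deleting N leaves 2 components (was 2), so N is not a cut vertex.

No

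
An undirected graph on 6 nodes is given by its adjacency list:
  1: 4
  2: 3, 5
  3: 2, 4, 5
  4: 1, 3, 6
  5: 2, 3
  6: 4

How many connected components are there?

1

Starting from 1 we can reach 1, 2, 3, 4, 5, 6. That is one component of size 6.
Total: 1 component.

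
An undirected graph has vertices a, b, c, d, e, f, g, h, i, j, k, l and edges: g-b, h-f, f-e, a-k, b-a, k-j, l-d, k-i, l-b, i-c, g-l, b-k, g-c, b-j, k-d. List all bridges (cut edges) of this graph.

The edges on the cycle g-l-b-a-k-i-c-g are not bridges since each lies on that cycle.
But removing f-e disconnects f from e; removing h-f disconnects h from f — these are bridges.

e-f, f-h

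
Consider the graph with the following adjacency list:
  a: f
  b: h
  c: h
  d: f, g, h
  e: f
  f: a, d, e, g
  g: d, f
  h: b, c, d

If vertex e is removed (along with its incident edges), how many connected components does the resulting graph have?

1

With e gone, the remaining components are: {a, b, c, d, f, g, h}.
That is 1 component.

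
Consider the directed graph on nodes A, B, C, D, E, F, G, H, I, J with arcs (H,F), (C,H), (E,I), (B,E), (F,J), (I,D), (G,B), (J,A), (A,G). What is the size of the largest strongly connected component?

1

{J} is an SCC by itself.
{H} is an SCC by itself.
{B} is an SCC by itself.
{F} is an SCC by itself.
{E} is an SCC by itself.
(and 5 more singleton SCCs)
The largest has 1 vertex.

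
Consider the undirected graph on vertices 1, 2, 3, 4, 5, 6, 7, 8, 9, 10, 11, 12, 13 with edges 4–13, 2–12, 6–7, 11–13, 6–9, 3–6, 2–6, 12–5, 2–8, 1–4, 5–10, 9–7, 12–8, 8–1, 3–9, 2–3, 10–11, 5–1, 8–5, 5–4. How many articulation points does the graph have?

1

Removing 2 increases the component count from 1 to 2, so 2 is a cut vertex.
By contrast removing 10 leaves 1 component; it is not a cut vertex. No other vertex is a cut vertex either.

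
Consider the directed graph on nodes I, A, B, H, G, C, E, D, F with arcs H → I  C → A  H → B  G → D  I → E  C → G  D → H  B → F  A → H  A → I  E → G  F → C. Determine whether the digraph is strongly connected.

From C we can reach every vertex (A, B, C, D, E, F, G, H, I), and every vertex can reach C (A, B, C, D, E, F, G, H, I). So the whole graph is one strongly connected component.

Yes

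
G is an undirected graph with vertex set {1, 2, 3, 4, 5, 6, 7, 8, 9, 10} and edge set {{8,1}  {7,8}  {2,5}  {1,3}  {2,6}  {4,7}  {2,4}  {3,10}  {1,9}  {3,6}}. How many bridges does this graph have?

The edges on the cycle 2-4-7-8-1-3-6-2 are not bridges since each lies on that cycle.
But removing 10 - 3 disconnects 10 from 3; removing 2 - 5 disconnects 2 from 5; removing 1 - 9 disconnects 1 from 9 — these are bridges.
That makes 3 bridges.

3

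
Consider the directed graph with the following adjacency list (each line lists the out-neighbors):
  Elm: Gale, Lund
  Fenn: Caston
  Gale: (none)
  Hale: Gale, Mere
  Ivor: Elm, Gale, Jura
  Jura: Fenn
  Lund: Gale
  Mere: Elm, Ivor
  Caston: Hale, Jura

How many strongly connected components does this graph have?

4

{Fenn, Hale, Ivor, Jura, Mere, Caston} are all mutually reachable — one SCC of size 6.
{Lund} is an SCC by itself.
{Elm} is an SCC by itself.
{Gale} is an SCC by itself.
That gives 4 strongly connected components.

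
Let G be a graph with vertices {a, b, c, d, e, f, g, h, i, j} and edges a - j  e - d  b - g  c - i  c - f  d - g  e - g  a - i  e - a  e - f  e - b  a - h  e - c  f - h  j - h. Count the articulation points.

1

Removing e increases the component count from 1 to 2, so e is a cut vertex.
By contrast removing b leaves 1 component; it is not a cut vertex. No other vertex is a cut vertex either.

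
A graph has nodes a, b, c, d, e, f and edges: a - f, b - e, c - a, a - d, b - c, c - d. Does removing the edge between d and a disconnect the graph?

After removing d - a, the path d-c-a still connects them, so the edge is not a bridge.

No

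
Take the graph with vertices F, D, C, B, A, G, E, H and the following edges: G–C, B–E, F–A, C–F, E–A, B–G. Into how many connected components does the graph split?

3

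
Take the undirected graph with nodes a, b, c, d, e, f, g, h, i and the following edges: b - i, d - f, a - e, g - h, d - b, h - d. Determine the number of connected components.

c is isolated — a component by itself.
Starting from a we can reach a, e. That is one component of size 2.
Starting from b we can reach b, d, f, g, h, i. That is one component of size 6.
Total: 3 components.

3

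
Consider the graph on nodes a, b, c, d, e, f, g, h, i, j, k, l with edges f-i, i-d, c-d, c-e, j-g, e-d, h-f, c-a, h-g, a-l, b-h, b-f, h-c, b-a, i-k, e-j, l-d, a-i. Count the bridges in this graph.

1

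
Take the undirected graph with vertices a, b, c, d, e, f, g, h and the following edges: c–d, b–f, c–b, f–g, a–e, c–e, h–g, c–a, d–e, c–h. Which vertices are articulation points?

Removing c increases the component count from 1 to 2, so c is a cut vertex.
By contrast removing h leaves 1 component; it is not a cut vertex. No other vertex is a cut vertex either.

c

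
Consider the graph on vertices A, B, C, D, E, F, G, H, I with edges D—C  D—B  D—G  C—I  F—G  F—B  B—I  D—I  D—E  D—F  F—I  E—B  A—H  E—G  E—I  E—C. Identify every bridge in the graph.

A-H

The edges on the cycle D-E-G-D are not bridges since each lies on that cycle.
But removing H—A disconnects H from A — this is a bridge.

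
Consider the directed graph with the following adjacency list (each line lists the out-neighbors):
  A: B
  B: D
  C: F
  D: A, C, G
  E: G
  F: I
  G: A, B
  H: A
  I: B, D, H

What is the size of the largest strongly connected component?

{A, B, C, D, F, G, H, I} are all mutually reachable — one SCC of size 8.
{E} is an SCC by itself.
The largest has 8 vertices.

8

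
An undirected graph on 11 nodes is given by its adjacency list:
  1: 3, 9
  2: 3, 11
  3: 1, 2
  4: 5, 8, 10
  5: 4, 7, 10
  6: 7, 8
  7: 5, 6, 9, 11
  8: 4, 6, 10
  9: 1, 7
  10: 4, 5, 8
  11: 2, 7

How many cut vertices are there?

1

Removing 7 increases the component count from 1 to 2, so 7 is a cut vertex.
By contrast removing 3 leaves 1 component; it is not a cut vertex. No other vertex is a cut vertex either.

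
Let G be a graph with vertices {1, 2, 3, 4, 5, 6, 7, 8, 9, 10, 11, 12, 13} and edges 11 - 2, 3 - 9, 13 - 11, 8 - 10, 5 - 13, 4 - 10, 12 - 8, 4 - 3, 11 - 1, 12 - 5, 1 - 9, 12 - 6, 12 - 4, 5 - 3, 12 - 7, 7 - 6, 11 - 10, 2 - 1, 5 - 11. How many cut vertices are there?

1

Removing 12 increases the component count from 1 to 2, so 12 is a cut vertex.
By contrast removing 7 leaves 1 component; it is not a cut vertex. No other vertex is a cut vertex either.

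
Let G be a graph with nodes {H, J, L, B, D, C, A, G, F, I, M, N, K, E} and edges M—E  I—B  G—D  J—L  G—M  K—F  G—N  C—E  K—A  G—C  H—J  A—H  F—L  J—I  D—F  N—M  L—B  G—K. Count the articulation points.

Removing G increases the component count from 1 to 2, so G is a cut vertex.
By contrast removing F leaves 1 component; it is not a cut vertex. No other vertex is a cut vertex either.

1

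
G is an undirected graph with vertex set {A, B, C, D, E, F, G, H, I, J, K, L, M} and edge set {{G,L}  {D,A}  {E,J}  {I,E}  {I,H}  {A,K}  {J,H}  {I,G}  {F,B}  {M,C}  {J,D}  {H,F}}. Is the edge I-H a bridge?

No

After removing I-H, the path I-E-J-H still connects them, so the edge is not a bridge.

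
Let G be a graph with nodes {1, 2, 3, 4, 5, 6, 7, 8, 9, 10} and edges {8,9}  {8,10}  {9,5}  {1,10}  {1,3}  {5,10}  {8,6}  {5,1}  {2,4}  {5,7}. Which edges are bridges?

The edges on the cycle 5-1-10-5 are not bridges since each lies on that cycle.
But removing 2-4 disconnects 2 from 4; removing 7-5 disconnects 7 from 5; removing 6-8 disconnects 6 from 8; removing 3-1 disconnects 3 from 1 — these are bridges.

1-3, 2-4, 5-7, 6-8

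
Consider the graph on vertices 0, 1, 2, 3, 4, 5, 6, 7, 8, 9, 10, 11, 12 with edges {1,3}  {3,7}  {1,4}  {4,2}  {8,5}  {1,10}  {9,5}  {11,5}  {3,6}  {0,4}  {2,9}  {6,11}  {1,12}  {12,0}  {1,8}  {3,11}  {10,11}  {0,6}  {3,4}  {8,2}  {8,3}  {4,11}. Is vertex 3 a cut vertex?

Yes

Deleting 3 raises the number of components from 1 to 2, so 3 is a cut vertex.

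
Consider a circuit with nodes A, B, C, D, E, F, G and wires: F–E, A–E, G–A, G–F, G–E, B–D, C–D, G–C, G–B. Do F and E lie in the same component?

Yes

From F we can reach A, B, C, D, E, F, G, which includes E.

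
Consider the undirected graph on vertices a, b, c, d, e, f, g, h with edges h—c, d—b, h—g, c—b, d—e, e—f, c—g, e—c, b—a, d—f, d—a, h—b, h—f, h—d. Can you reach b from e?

Yes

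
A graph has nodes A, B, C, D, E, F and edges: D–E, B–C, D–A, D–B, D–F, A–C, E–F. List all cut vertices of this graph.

Removing D increases the component count from 1 to 2, so D is a cut vertex.
By contrast removing C leaves 1 component; it is not a cut vertex. No other vertex is a cut vertex either.

D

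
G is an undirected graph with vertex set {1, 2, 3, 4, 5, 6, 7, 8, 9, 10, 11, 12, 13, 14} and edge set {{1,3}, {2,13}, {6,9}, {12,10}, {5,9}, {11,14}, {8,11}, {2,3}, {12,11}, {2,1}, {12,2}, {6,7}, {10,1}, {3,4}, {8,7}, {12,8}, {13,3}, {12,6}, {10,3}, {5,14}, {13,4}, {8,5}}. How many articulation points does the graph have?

1

Removing 12 increases the component count from 1 to 2, so 12 is a cut vertex.
By contrast removing 11 leaves 1 component; it is not a cut vertex. No other vertex is a cut vertex either.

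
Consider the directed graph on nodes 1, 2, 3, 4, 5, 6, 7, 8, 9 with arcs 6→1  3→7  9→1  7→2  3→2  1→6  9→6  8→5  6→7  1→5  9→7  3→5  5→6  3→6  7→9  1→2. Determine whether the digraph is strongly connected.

No

There is no directed path from 6 to 8, so the graph is not strongly connected.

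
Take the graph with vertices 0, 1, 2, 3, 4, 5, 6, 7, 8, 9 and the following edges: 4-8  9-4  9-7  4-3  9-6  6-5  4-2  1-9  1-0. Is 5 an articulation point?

No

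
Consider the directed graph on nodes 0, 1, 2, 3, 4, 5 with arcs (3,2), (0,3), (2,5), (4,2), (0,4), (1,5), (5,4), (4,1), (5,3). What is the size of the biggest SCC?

5

{1, 2, 3, 4, 5} are all mutually reachable — one SCC of size 5.
{0} is an SCC by itself.
The largest has 5 vertices.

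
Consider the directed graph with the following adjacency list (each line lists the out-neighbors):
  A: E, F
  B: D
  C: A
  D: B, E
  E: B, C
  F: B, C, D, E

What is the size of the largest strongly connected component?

{A, B, C, D, E, F} are all mutually reachable — one SCC of size 6.
The largest has 6 vertices.

6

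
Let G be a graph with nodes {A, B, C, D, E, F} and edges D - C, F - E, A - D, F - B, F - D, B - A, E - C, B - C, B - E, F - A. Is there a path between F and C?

Yes

From F we can reach A, B, C, D, E, F, which includes C.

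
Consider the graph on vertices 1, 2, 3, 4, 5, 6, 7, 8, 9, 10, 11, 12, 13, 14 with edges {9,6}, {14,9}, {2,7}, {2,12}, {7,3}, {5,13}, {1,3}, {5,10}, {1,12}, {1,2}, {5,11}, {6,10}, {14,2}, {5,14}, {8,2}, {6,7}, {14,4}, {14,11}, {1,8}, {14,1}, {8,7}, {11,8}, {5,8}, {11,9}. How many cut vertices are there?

2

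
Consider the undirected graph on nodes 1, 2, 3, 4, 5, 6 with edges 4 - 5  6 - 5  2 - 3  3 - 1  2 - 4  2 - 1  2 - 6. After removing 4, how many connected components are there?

1

With 4 gone, the remaining components are: {1, 2, 3, 5, 6}.
That is 1 component.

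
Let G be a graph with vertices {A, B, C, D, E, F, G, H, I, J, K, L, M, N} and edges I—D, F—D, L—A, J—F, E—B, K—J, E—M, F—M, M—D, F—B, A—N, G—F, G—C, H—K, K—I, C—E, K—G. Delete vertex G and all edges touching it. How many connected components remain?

With G gone, the remaining components are: {A, L, N}; {B, C, D, E, F, H, I, J, K, M}.
That is 2 components.

2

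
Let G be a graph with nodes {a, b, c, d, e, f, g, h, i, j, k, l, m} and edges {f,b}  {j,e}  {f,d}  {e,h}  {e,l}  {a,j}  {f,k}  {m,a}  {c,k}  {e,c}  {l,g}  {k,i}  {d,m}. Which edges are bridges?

b-f, e-h, e-l, g-l, i-k

The edges on the cycle f-d-m-a-j-e-c-k-f are not bridges since each lies on that cycle.
But removing i—k disconnects i from k; removing h—e disconnects h from e; removing l—g disconnects l from g; removing l—e disconnects l from e — these are bridges.
In total 5 edges are bridges.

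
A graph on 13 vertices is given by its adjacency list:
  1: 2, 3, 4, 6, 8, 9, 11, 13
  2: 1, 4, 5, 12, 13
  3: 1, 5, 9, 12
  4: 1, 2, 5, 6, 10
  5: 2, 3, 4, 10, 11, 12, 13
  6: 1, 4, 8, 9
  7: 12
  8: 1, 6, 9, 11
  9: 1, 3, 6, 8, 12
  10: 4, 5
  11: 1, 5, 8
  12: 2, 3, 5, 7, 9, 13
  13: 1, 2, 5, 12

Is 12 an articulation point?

Deleting 12 raises the number of components from 1 to 2, so 12 is a cut vertex.

Yes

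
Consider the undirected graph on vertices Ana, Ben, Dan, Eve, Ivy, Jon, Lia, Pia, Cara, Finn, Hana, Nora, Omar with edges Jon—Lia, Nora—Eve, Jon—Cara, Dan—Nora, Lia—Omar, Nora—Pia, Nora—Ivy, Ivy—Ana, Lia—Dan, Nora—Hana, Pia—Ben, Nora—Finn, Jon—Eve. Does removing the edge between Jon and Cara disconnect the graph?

Removing Jon—Cara leaves no path between Jon and Cara: the component count goes from 1 to 2. So it is a bridge.

Yes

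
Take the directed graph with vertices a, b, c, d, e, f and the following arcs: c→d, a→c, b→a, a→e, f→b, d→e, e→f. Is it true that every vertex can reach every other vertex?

Yes

From e we can reach every vertex (a, b, c, d, e, f), and every vertex can reach e (a, b, c, d, e, f). So the whole graph is one strongly connected component.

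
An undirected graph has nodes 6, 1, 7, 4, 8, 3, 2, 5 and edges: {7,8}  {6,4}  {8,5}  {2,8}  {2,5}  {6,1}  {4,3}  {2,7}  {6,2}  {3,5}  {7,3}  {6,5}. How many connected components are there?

Starting from 1 we can reach 1, 2, 3, 4, 5, 6, 7, 8. That is one component of size 8.
Total: 1 component.

1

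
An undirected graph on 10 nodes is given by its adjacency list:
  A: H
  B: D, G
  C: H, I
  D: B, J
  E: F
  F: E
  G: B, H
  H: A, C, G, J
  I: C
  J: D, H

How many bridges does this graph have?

The edges on the cycle H-G-B-D-J-H are not bridges since each lies on that cycle.
But removing H-A disconnects H from A; removing C-I disconnects C from I; removing F-E disconnects F from E; removing H-C disconnects H from C — these are bridges.
That makes 4 bridges.

4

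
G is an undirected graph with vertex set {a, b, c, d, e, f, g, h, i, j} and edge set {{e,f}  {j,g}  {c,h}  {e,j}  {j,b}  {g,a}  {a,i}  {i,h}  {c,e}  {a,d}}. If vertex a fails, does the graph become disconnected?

Yes

Deleting a raises the number of components from 1 to 2, so a is a cut vertex.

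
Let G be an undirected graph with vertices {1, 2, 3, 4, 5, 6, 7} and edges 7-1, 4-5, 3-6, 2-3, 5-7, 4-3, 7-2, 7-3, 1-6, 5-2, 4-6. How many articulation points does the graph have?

Removing 7, for instance, still leaves 1 component. No single vertex removal increases the component count — the graph has no articulation points.

0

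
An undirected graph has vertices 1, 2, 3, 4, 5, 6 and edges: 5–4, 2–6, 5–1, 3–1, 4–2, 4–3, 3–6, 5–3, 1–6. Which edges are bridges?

none

The edges on the cycle 4-2-6-1-3-4 are not bridges since each lies on that cycle.
Every edge lies on some cycle, so there are no bridges.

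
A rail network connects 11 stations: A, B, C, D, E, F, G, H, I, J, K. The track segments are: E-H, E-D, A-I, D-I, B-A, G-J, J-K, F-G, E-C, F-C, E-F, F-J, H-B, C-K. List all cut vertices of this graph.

E

Removing E increases the component count from 1 to 2, so E is a cut vertex.
By contrast removing F leaves 1 component; it is not a cut vertex. No other vertex is a cut vertex either.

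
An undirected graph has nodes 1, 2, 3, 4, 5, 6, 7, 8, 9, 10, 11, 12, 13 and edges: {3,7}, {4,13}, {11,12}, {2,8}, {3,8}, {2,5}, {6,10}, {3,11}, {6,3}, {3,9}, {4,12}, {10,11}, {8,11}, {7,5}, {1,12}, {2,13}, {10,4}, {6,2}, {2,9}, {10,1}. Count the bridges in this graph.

0

The edges on the cycle 6-3-9-2-6 are not bridges since each lies on that cycle.
Every edge lies on some cycle, so there are no bridges.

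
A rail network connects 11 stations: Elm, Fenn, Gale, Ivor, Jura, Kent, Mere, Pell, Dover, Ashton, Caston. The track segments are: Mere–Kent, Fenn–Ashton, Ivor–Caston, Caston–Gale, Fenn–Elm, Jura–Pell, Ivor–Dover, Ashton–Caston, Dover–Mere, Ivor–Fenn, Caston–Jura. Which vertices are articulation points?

Fenn, Ivor, Jura, Mere, Dover, Caston

Removing Fenn increases the component count from 1 to 2, so Fenn is a cut vertex.
Removing Ivor increases the component count from 1 to 2, so Ivor is a cut vertex.
Removing Jura increases the component count from 1 to 2, so Jura is a cut vertex.
Likewise Mere, Dover, Caston are cut vertices.
By contrast removing Gale leaves 1 component; it is not a cut vertex. No other vertex is a cut vertex either.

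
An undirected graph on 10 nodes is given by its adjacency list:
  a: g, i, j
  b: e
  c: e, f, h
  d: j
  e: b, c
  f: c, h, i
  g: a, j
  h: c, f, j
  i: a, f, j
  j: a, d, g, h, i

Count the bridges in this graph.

The edges on the cycle j-h-f-i-a-j are not bridges since each lies on that cycle.
But removing j-d disconnects j from d; removing e-c disconnects e from c; removing b-e disconnects b from e — these are bridges.
That makes 3 bridges.

3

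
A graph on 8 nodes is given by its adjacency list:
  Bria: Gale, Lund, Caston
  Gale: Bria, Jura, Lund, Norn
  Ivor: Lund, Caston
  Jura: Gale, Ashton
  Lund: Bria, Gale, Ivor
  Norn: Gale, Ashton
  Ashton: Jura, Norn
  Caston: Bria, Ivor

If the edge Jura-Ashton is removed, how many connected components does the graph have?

1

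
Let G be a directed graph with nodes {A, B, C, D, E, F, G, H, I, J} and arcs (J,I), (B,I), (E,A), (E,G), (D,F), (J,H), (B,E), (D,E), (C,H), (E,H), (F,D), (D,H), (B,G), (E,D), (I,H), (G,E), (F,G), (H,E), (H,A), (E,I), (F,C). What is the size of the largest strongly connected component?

{C, D, E, F, G, H, I} are all mutually reachable — one SCC of size 7.
{A} is an SCC by itself.
{B} is an SCC by itself.
{J} is an SCC by itself.
The largest has 7 vertices.

7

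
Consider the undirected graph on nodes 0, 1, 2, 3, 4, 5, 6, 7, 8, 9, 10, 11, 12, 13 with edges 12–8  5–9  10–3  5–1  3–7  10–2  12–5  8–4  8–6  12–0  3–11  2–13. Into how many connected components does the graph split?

Starting from 2 we can reach 2, 3, 7, 10, 11, 13. That is one component of size 6.
Starting from 0 we can reach 0, 1, 4, 5, 6, 8, 9, 12. That is one component of size 8.
Total: 2 components.

2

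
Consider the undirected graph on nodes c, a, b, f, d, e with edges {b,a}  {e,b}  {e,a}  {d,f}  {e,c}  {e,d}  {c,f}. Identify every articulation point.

Removing e increases the component count from 1 to 2, so e is a cut vertex.
By contrast removing d leaves 1 component; it is not a cut vertex. No other vertex is a cut vertex either.

e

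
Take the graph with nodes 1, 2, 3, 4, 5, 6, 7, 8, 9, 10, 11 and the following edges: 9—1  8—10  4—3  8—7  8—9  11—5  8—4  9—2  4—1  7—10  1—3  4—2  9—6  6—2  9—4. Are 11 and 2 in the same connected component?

The component containing 11 is {5, 11}, and 2 is not in it.

No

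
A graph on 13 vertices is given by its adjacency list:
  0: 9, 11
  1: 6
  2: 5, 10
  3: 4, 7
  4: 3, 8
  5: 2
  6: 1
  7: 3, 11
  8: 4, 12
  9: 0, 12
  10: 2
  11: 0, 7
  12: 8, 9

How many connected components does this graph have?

3

Starting from 1 we can reach 1, 6. That is one component of size 2.
Starting from 2 we can reach 2, 5, 10. That is one component of size 3.
Starting from 0 we can reach 0, 3, 4, 7, 8, 9, 11, 12. That is one component of size 8.
Total: 3 components.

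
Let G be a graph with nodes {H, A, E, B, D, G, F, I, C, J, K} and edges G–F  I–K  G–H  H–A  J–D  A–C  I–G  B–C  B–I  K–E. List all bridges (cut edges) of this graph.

D-J, E-K, F-G, I-K

The edges on the cycle B-I-G-H-A-C-B are not bridges since each lies on that cycle.
But removing I–K disconnects I from K; removing F–G disconnects F from G; removing J–D disconnects J from D; removing K–E disconnects K from E — these are bridges.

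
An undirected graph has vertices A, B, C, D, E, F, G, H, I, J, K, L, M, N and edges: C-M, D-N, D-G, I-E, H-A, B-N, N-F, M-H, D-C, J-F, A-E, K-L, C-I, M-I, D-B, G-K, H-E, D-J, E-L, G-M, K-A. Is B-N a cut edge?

After removing B-N, the path B-D-N still connects them, so the edge is not a bridge.

No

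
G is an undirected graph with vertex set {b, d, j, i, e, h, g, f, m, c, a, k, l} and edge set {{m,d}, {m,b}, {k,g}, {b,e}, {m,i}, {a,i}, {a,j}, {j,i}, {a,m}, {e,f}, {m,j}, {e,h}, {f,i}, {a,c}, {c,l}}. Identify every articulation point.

a, c, e, m

Removing a increases the component count from 2 to 3, so a is a cut vertex.
Removing c increases the component count from 2 to 3, so c is a cut vertex.
Removing e increases the component count from 2 to 3, so e is a cut vertex.
Likewise m is a cut vertex.
By contrast removing d leaves 2 components; it is not a cut vertex. No other vertex is a cut vertex either.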